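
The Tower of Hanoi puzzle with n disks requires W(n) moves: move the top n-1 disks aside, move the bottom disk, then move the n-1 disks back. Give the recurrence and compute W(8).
Moving n disks = move the top n-1 disks aside (W(n-1) moves) + move the largest disk (1 move) + move the n-1 disks back on top (W(n-1) moves), so W(n) = 2W(n-1) + 1, with W(1) = 1 (a single disk takes one move).
First terms: 1, 3, 7, 15, 31, 63, … — each is one less than a power of 2. Indeed W(n) + 1 = 2(W(n-1) + 1) with W(1) + 1 = 2, so W(n) + 1 = 2ⁿ and W(n) = 2ⁿ - 1.
Hence W(8) = 2^8 - 1 = 256 - 1 = 255.

W(n) = 2W(n-1) + 1, W(1) = 1; W(8) = 255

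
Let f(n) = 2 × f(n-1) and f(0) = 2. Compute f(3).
Computing step by step:
f(0) = 2
f(1) = 2 × 2 = 4
f(2) = 2 × 4 = 8
f(3) = 2 × 8 = 16

16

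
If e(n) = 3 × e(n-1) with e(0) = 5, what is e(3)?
Computing step by step:
e(0) = 5
e(1) = 3 × 5 = 15
e(2) = 3 × 15 = 45
e(3) = 3 × 45 = 135

135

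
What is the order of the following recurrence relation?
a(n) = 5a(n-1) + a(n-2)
The order is the largest lag k for which a(n-k) appears. Here the deepest term is a(n-2), so the order is 2.

Order 2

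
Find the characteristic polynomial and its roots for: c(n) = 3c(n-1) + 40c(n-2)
Substitute c(n) = rⁿ and divide through by rⁿ⁻²: r² - 3r - 40 = 0
Factor: (r - 8)(r + 5) = 0, so r = 8, -5.
General solution: c(n) = A·8ⁿ + B·(-5)ⁿ

Characteristic: r² - 3r - 40 = 0, Roots: r = 8, -5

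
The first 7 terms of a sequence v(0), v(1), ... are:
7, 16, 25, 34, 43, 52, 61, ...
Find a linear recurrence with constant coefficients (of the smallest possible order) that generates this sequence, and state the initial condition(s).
Look for the lowest-order linear relation among consecutive terms.
Observation: consecutive differences are constant (= 9).
Check at n=2: 1·16 + 9 = 25. ✓

v(n) = v(n-1) + 9, v(0) = 7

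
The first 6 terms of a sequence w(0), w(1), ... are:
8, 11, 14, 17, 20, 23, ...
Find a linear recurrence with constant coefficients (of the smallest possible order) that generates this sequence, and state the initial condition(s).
Look for the lowest-order linear relation among consecutive terms.
Observation: consecutive differences are constant (= 3).
Check at n=2: 1·11 + 3 = 14. ✓

w(n) = w(n-1) + 3, w(0) = 8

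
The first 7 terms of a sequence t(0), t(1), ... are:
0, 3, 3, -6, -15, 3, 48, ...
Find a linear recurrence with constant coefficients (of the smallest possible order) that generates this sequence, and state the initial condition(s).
Look for the lowest-order linear relation among consecutive terms.
Observation: t(n) - 1·t(n-1) - (-3)·t(n-2) = 0 holds for the shown terms, and no order-1 relation t(n) = α·t(n-1) + β fits.
Check at n=3: 1·3 + (-3)·3 = -6. ✓

t(n) = t(n-1) - 3t(n-2), t(0) = 0, t(1) = 3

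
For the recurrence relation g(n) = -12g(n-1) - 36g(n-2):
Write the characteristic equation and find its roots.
Substitute g(n) = rⁿ and divide through by rⁿ⁻²: r² + 12r + 36 = 0
Factor: (r + 6)² = 0, so r = -6 (double root).
General solution: g(n) = (A + Bn)·(-6)ⁿ

Characteristic: r² + 12r + 36 = 0, Roots: r = -6 (double root)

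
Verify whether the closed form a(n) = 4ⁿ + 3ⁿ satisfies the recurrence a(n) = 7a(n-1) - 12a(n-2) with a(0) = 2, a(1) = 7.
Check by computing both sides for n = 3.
From the recurrence with a(0) = 2, a(1) = 7:
  a(0) = 2, a(1) = 7, a(2) = 25, a(3) = 91
  so the recurrence gives a(3) = 91.
From the proposed closed form a(n) = 4ⁿ + 3ⁿ:
  a(3) = 91.
Both sides give 91 at n = 3, and the initial condition(s) match, so the closed form is consistent.

Yes, the closed form is correct.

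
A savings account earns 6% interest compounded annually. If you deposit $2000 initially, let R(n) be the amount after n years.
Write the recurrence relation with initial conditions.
Each year the balance grows by 6%, i.e. is multiplied by 1 + 6/100 = 1.06, so R(n) = 1.06 × R(n-1). The initial deposit gives R(0) = 2000.
Unrolling gives the closed form R(n) = 2000 × (1.06)ⁿ.

R(n) = 1.06 × R(n-1), R(0) = 2000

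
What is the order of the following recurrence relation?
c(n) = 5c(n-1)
The order is the largest lag k for which c(n-k) appears. Here the deepest term is c(n-1), so the order is 1.

Order 1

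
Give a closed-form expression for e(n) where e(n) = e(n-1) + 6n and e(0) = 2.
Recurrence: e(n) = e(n-1) + 6n, initial: e(0) = 2.
Telescoping: e(n) = e(0) + 6·Σᵢ₌₁ⁿ i = 2 + 6·n(n+1)/2.

e(n) = 6·n(n+1)/2 + 2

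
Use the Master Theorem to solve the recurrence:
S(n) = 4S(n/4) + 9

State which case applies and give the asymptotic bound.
Master Theorem template: S(n) = a·S(n/b) + f(n).
Here: a=4, b=4, f(n)=9
Compute log_b(a) = log_4(4) = 1.
f(n) = 9 = O(n^(1-ε)) with ε = 1. Case 1: S(n) = Θ(n^log_b(a)) = Θ(n).

Case 1: S(n) = Θ(n)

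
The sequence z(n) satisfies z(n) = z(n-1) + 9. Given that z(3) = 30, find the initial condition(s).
z(3) = z(0) + 3·9, so z(0) = 30 - 27 = 3.

z(0) = 3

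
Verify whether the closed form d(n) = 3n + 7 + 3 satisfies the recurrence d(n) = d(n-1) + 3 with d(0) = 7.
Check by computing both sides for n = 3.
From the recurrence with d(0) = 7:
  d(0) = 7, d(1) = 10, d(2) = 13, d(3) = 16
  so the recurrence gives d(3) = 16.
From the proposed closed form d(n) = 3n + 7 + 3:
  d(3) = 19.
The recurrence gives 16 but the closed form gives 19, so the closed form does not satisfy the recurrence.

No, the closed form is incorrect.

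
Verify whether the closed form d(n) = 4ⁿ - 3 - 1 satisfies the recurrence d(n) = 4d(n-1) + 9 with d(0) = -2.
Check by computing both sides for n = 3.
From the recurrence with d(0) = -2:
  d(0) = -2, d(1) = 1, d(2) = 13, d(3) = 61
  so the recurrence gives d(3) = 61.
From the proposed closed form d(n) = 4ⁿ - 3 - 1:
  d(3) = 60.
The recurrence gives 61 but the closed form gives 60, so the closed form does not satisfy the recurrence.

No, the closed form is incorrect.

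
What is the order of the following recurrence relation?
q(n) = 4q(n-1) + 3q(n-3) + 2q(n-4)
The order is the largest lag k for which q(n-k) appears. Here the deepest term is q(n-4), so the order is 4.

Order 4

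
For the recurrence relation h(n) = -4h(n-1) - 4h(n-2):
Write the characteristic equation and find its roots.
Substitute h(n) = rⁿ and divide through by rⁿ⁻²: r² + 4r + 4 = 0
Factor: (r + 2)² = 0, so r = -2 (double root).
General solution: h(n) = (A + Bn)·(-2)ⁿ

Characteristic: r² + 4r + 4 = 0, Roots: r = -2 (double root)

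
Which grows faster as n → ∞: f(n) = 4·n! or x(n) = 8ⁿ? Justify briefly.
Comparing growth rates:
Growth-rate hierarchy: log n ≺ any polynomial ≺ any exponential cⁿ (c>1) ≺ n! ≺ nⁿ.
factorial dominates exponential base 8 asymptotically.

f(n) grows faster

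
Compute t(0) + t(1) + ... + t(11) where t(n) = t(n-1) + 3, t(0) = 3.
Computing the sequence terms: 3, 6, 9, 12, 15, 18, 21, 24, 27, 30, 33, 36
Adding these values together:

234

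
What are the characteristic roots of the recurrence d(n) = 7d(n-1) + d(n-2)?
Substitute d(n) = rⁿ and divide through by rⁿ⁻²: r² - 7r - 1 = 0
Discriminant: 7² + 4·1 = 53, not a perfect square, so by the quadratic formula r = (7 ± √53)/2.
General solution: d(n) = A·r₁ⁿ + B·r₂ⁿ where r₁,r₂ = (7 ± √53)/2

Characteristic: r² - 7r - 1 = 0, Roots: r = (7 ± √53)/2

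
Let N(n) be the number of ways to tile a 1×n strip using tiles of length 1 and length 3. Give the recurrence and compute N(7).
Condition on the last tile: it has length 1 (leaving a 1×(n-1) strip) or length 3 (leaving a 1×(n-3) strip), so N(n) = N(n-1) + N(n-3) (order-3 linear recurrence).
For 0 ≤ i < 3 only unit tiles fit, so N(i) = 1.
Iterating the recurrence: N(3) = 2, N(4) = 3, N(5) = 4, N(6) = 6, N(7) = 9.

N(n) = N(n-1) + N(n-3), with N(i) = 1 for 0 ≤ i < 3; N(7) = 9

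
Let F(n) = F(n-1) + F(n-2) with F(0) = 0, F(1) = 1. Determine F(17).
Computing the sequence terms:
0, 1, 1, 2, 3, 5, 8, 13, 21, 34, 55, 89, 144, 233, 377, 610, 987, 1597

1597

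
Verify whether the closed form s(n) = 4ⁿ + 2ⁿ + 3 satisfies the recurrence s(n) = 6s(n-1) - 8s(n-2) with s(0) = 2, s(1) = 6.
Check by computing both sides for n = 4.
From the recurrence with s(0) = 2, s(1) = 6:
  s(0) = 2, s(1) = 6, s(2) = 20, s(3) = 72, s(4) = 272
  so the recurrence gives s(4) = 272.
From the proposed closed form s(n) = 4ⁿ + 2ⁿ + 3:
  s(4) = 275.
The recurrence gives 272 but the closed form gives 275, so the closed form does not satisfy the recurrence.

No, the closed form is incorrect.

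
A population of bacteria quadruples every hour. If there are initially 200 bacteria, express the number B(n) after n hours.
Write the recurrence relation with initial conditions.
Each hour multiplies the count by 4, so the count after n hours depends only on the count after n-1 hours: B(n) = 4 × B(n-1). The starting count gives B(0) = 200.
Unrolling n times gives the closed form B(n) = 200 × 4ⁿ.

B(n) = 4 × B(n-1), B(0) = 200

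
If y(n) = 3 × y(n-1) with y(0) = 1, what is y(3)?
Computing step by step:
y(0) = 1
y(1) = 3 × 1 = 3
y(2) = 3 × 3 = 9
y(3) = 3 × 9 = 27

27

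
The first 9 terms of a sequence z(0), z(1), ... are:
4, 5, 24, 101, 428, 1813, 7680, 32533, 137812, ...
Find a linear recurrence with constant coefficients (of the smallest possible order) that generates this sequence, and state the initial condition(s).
Look for the lowest-order linear relation among consecutive terms.
Observation: z(n) - 4·z(n-1) - (1)·z(n-2) = 0 holds for the shown terms, and no order-1 relation z(n) = α·z(n-1) + β fits.
Check at n=3: 4·24 + (1)·5 = 101. ✓

z(n) = 4z(n-1) + z(n-2), z(0) = 4, z(1) = 5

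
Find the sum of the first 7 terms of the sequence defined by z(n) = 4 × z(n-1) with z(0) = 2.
Computing the sequence terms: 2, 8, 32, 128, 512, 2048, 8192
Adding these values together:

10922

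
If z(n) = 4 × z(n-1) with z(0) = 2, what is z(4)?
Computing step by step:
z(0) = 2
z(1) = 4 × 2 = 8
z(2) = 4 × 8 = 32
z(3) = 4 × 32 = 128
z(4) = 4 × 128 = 512

512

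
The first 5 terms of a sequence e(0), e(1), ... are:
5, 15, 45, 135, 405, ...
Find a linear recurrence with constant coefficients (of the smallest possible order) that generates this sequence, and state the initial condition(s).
Look for the lowest-order linear relation among consecutive terms.
Observation: each term is 3× the previous.
Check at n=2: 3·15 = 45. ✓

e(n) = 3 × e(n-1), e(0) = 5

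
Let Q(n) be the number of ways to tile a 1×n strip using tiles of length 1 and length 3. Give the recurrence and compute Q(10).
Condition on the last tile: it has length 1 (leaving a 1×(n-1) strip) or length 3 (leaving a 1×(n-3) strip), so Q(n) = Q(n-1) + Q(n-3) (order-3 linear recurrence).
For 0 ≤ i < 3 only unit tiles fit, so Q(i) = 1.
Iterating the recurrence: Q(3) = 2, Q(4) = 3, Q(5) = 4, Q(6) = 6, Q(7) = 9, Q(8) = 13, Q(9) = 19, Q(10) = 28.

Q(n) = Q(n-1) + Q(n-3), with Q(i) = 1 for 0 ≤ i < 3; Q(10) = 28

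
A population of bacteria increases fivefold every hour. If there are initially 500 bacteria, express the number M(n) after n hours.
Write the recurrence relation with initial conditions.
Each hour multiplies the count by 5, so the count after n hours depends only on the count after n-1 hours: M(n) = 5 × M(n-1). The starting count gives M(0) = 500.
Unrolling n times gives the closed form M(n) = 500 × 5ⁿ.

M(n) = 5 × M(n-1), M(0) = 500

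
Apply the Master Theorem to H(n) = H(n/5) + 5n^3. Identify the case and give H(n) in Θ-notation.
Master Theorem template: H(n) = a·H(n/b) + f(n).
Here: a=1, b=5, f(n)=5n^3
Compute log_b(a) = log_5(1) = 0.
f(n) = 5n^3 = Ω(n^(0+ε)) with ε = 3, and the regularity condition holds (a·f(n/b) = (a/b^3)·f(n) with a/b^3 = 5^-3 < 1). Case 3: H(n) = Θ(f(n)) = Θ(n^3).

Case 3: H(n) = Θ(n^3)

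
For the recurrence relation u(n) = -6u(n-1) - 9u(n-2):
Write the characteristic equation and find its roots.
Substitute u(n) = rⁿ and divide through by rⁿ⁻²: r² + 6r + 9 = 0
Factor: (r + 3)² = 0, so r = -3 (double root).
General solution: u(n) = (A + Bn)·(-3)ⁿ

Characteristic: r² + 6r + 9 = 0, Roots: r = -3 (double root)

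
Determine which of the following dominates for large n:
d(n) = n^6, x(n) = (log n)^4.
Comparing growth rates:
Growth-rate hierarchy: log n ≺ any polynomial ≺ any exponential cⁿ (c>1) ≺ n! ≺ nⁿ.
polynomial degree 6 dominates polylogarithmic (log n)^4 asymptotically.

d(n) grows faster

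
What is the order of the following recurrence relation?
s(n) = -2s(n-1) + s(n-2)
The order is the largest lag k for which s(n-k) appears. Here the deepest term is s(n-2), so the order is 2.

Order 2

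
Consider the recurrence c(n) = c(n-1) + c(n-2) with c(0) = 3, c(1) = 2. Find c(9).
Computing the sequence terms:
3, 2, 5, 7, 12, 19, 31, 50, 81, 131

131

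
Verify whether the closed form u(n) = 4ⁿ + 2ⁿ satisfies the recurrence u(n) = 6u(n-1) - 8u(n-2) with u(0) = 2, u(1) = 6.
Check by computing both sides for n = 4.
From the recurrence with u(0) = 2, u(1) = 6:
  u(0) = 2, u(1) = 6, u(2) = 20, u(3) = 72, u(4) = 272
  so the recurrence gives u(4) = 272.
From the proposed closed form u(n) = 4ⁿ + 2ⁿ:
  u(4) = 272.
Both sides give 272 at n = 4, and the initial condition(s) match, so the closed form is consistent.

Yes, the closed form is correct.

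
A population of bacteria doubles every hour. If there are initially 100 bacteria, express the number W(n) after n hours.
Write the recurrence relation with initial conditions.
Each hour multiplies the count by 2, so the count after n hours depends only on the count after n-1 hours: W(n) = 2 × W(n-1). The starting count gives W(0) = 100.
Unrolling n times gives the closed form W(n) = 100 × 2ⁿ.

W(n) = 2 × W(n-1), W(0) = 100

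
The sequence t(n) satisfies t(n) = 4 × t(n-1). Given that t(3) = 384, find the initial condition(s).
In general t(n) = 4ⁿ · t(0). At n = 3: t(0) = t(3) / 4^3 = 384 / 64 = 6.

t(0) = 6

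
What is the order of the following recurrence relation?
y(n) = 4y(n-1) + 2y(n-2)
The order is the largest lag k for which y(n-k) appears. Here the deepest term is y(n-2), so the order is 2.

Order 2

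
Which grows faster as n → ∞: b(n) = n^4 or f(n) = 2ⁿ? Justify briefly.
Comparing growth rates:
Growth-rate hierarchy: log n ≺ any polynomial ≺ any exponential cⁿ (c>1) ≺ n! ≺ nⁿ.
exponential base 2 dominates polynomial degree 4 asymptotically.

f(n) grows faster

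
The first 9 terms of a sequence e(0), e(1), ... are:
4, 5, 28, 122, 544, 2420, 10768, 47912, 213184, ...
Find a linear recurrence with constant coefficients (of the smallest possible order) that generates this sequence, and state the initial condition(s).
Look for the lowest-order linear relation among consecutive terms.
Observation: e(n) - 4·e(n-1) - (2)·e(n-2) = 0 holds for the shown terms, and no order-1 relation e(n) = α·e(n-1) + β fits.
Check at n=3: 4·28 + (2)·5 = 122. ✓

e(n) = 4e(n-1) + 2e(n-2), e(0) = 4, e(1) = 5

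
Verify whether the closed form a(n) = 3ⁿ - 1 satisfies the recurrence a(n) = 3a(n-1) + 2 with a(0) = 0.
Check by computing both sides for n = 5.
From the recurrence with a(0) = 0:
  a(0) = 0, a(1) = 2, a(2) = 8, a(3) = 26, a(4) = 80, a(5) = 242
  so the recurrence gives a(5) = 242.
From the proposed closed form a(n) = 3ⁿ - 1:
  a(5) = 242.
Both sides give 242 at n = 5, and the initial condition(s) match, so the closed form is consistent.

Yes, the closed form is correct.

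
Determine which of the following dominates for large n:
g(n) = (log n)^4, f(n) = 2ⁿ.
Comparing growth rates:
Growth-rate hierarchy: log n ≺ any polynomial ≺ any exponential cⁿ (c>1) ≺ n! ≺ nⁿ.
exponential base 2 dominates polylogarithmic (log n)^4 asymptotically.

f(n) grows faster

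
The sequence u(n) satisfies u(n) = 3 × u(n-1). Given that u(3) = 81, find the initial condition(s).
In general u(n) = 3ⁿ · u(0). At n = 3: u(0) = u(3) / 3^3 = 81 / 27 = 3.

u(0) = 3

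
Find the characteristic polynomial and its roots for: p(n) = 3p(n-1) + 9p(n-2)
Substitute p(n) = rⁿ and divide through by rⁿ⁻²: r² - 3r - 9 = 0
Discriminant: 3² + 4·9 = 45, not a perfect square, so by the quadratic formula r = (3 ± √45)/2.
General solution: p(n) = A·r₁ⁿ + B·r₂ⁿ where r₁,r₂ = (3 ± √45)/2

Characteristic: r² - 3r - 9 = 0, Roots: r = (3 ± √45)/2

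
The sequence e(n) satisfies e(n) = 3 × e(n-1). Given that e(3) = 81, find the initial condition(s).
In general e(n) = 3ⁿ · e(0). At n = 3: e(0) = e(3) / 3^3 = 81 / 27 = 3.

e(0) = 3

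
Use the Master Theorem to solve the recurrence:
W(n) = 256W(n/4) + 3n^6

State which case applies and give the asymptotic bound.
Master Theorem template: W(n) = a·W(n/b) + f(n).
Here: a=256, b=4, f(n)=3n^6
Compute log_b(a) = log_4(256) = 4.
f(n) = 3n^6 = Ω(n^(4+ε)) with ε = 2, and the regularity condition holds (a·f(n/b) = (a/b^6)·f(n) with a/b^6 = 4^-2 < 1). Case 3: W(n) = Θ(f(n)) = Θ(n^6).

Case 3: W(n) = Θ(n^6)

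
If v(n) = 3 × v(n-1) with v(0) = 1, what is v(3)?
Computing step by step:
v(0) = 1
v(1) = 3 × 1 = 3
v(2) = 3 × 3 = 9
v(3) = 3 × 9 = 27

27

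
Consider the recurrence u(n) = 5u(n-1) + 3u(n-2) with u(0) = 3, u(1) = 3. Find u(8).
Computing the sequence terms:
3, 3, 24, 129, 717, 3972, 22011, 121971, 675888

675888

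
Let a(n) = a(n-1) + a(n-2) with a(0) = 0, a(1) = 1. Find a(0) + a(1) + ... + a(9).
Computing the sequence terms: 0, 1, 1, 2, 3, 5, 8, 13, 21, 34
Adding these values together:

88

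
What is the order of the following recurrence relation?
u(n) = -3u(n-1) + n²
The order is the largest lag k for which u(n-k) appears. Here the deepest term is u(n-1) (the n² term is non-homogeneous and does not affect the order), so the order is 1.

Order 1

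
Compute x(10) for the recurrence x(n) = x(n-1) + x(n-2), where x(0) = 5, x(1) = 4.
Computing the sequence terms:
5, 4, 9, 13, 22, 35, 57, 92, 149, 241, 390

390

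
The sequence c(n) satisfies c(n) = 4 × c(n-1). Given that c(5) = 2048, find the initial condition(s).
In general c(n) = 4ⁿ · c(0). At n = 5: c(0) = c(5) / 4^5 = 2048 / 1024 = 2.

c(0) = 2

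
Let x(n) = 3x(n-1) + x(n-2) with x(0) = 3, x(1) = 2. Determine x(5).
Computing the sequence terms:
3, 2, 9, 29, 96, 317

317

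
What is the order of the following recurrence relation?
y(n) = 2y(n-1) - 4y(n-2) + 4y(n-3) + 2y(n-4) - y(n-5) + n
The order is the largest lag k for which y(n-k) appears. Here the deepest term is y(n-5) (the n term is non-homogeneous and does not affect the order), so the order is 5.

Order 5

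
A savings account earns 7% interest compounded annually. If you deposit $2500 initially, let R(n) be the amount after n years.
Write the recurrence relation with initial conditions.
Each year the balance grows by 7%, i.e. is multiplied by 1 + 7/100 = 1.07, so R(n) = 1.07 × R(n-1). The initial deposit gives R(0) = 2500.
Unrolling gives the closed form R(n) = 2500 × (1.07)ⁿ.

R(n) = 1.07 × R(n-1), R(0) = 2500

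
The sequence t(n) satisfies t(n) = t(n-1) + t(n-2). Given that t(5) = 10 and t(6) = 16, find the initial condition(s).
Work backwards using t(k) = t(k+2) - t(k+1):
t(4) = t(6) - t(5) = 16 - 10 = 6
t(3) = t(5) - t(4) = 10 - 6 = 4
t(2) = t(4) - t(3) = 6 - 4 = 2
t(1) = t(3) - t(2) = 4 - 2 = 2
t(0) = t(2) - t(1) = 2 - 2 = 0

t(0) = 0, t(1) = 2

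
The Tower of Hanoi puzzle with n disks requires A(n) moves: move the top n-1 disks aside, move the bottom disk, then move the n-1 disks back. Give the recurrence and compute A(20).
Moving n disks = move the top n-1 disks aside (A(n-1) moves) + move the largest disk (1 move) + move the n-1 disks back on top (A(n-1) moves), so A(n) = 2A(n-1) + 1, with A(1) = 1 (a single disk takes one move).
First terms: 1, 3, 7, 15, 31, 63, … — each is one less than a power of 2. Indeed A(n) + 1 = 2(A(n-1) + 1) with A(1) + 1 = 2, so A(n) + 1 = 2ⁿ and A(n) = 2ⁿ - 1.
Hence A(20) = 2^20 - 1 = 1048576 - 1 = 1048575.

A(n) = 2A(n-1) + 1, A(1) = 1; A(20) = 1048575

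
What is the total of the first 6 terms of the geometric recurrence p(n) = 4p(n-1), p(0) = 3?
Computing the sequence terms: 3, 12, 48, 192, 768, 3072
Adding these values together:

4095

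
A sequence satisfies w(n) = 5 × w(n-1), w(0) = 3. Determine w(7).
Computing step by step:
w(0) = 3
w(1) = 5 × 3 = 15
w(2) = 5 × 15 = 75
w(3) = 5 × 75 = 375
w(4) = 5 × 375 = 1875
w(5) = 5 × 1875 = 9375
w(6) = 5 × 9375 = 46875
w(7) = 5 × 46875 = 234375

234375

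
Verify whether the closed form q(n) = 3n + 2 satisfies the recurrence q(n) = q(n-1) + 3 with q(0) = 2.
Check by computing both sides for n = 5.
From the recurrence with q(0) = 2:
  q(0) = 2, q(1) = 5, q(2) = 8, q(3) = 11, q(4) = 14, q(5) = 17
  so the recurrence gives q(5) = 17.
From the proposed closed form q(n) = 3n + 2:
  q(5) = 17.
Both sides give 17 at n = 5, and the initial condition(s) match, so the closed form is consistent.

Yes, the closed form is correct.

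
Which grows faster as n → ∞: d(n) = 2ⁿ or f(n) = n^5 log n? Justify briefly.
Comparing growth rates:
Growth-rate hierarchy: log n ≺ any polynomial ≺ any exponential cⁿ (c>1) ≺ n! ≺ nⁿ.
exponential base 2 dominates polynomial degree 5 (with log factor) asymptotically.

d(n) grows faster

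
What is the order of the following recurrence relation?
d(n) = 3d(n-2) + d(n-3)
The order is the largest lag k for which d(n-k) appears. Here the deepest term is d(n-3), so the order is 3.

Order 3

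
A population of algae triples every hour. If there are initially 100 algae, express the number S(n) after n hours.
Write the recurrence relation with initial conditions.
Each hour multiplies the count by 3, so the count after n hours depends only on the count after n-1 hours: S(n) = 3 × S(n-1). The starting count gives S(0) = 100.
Unrolling n times gives the closed form S(n) = 100 × 3ⁿ.

S(n) = 3 × S(n-1), S(0) = 100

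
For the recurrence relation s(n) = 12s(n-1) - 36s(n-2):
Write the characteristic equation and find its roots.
Substitute s(n) = rⁿ and divide through by rⁿ⁻²: r² - 12r + 36 = 0
Factor: (r - 6)² = 0, so r = 6 (double root).
General solution: s(n) = (A + Bn)·6ⁿ

Characteristic: r² - 12r + 36 = 0, Roots: r = 6 (double root)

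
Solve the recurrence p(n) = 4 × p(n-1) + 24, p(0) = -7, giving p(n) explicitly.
Recurrence: p(n) = 4 × p(n-1) + 24, initial: p(0) = -7.
Try p(n) = A·4ⁿ + C. Substituting: A·4ⁿ + C = 4(A·4ⁿ⁻¹ + C) + 24 = A·4ⁿ + 4C + 24, so C = 4C + 24, giving C = -8. Then p(0) = A - 8 = -7 gives A = 1.

p(n) = 4ⁿ - 8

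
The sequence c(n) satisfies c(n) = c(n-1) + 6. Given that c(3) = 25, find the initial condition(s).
c(3) = c(0) + 3·6, so c(0) = 25 - 18 = 7.

c(0) = 7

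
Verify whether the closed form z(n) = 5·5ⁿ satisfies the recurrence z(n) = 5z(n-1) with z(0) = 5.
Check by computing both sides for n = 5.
From the recurrence with z(0) = 5:
  z(0) = 5, z(1) = 25, z(2) = 125, z(3) = 625, z(4) = 3125, z(5) = 15625
  so the recurrence gives z(5) = 15625.
From the proposed closed form z(n) = 5·5ⁿ:
  z(5) = 15625.
Both sides give 15625 at n = 5, and the initial condition(s) match, so the closed form is consistent.

Yes, the closed form is correct.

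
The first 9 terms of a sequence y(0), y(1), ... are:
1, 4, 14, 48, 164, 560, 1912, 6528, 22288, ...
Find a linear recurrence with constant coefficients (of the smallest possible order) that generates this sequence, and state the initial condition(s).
Look for the lowest-order linear relation among consecutive terms.
Observation: y(n) - 4·y(n-1) - (-2)·y(n-2) = 0 holds for the shown terms, and no order-1 relation y(n) = α·y(n-1) + β fits.
Check at n=3: 4·14 + (-2)·4 = 48. ✓

y(n) = 4y(n-1) - 2y(n-2), y(0) = 1, y(1) = 4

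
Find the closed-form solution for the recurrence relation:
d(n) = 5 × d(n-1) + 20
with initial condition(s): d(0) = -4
Recurrence: d(n) = 5 × d(n-1) + 20, initial: d(0) = -4.
Try d(n) = A·5ⁿ + C. Substituting: A·5ⁿ + C = 5(A·5ⁿ⁻¹ + C) + 20 = A·5ⁿ + 5C + 20, so C = 5C + 20, giving C = -5. Then d(0) = A - 5 = -4 gives A = 1.

d(n) = 5ⁿ - 5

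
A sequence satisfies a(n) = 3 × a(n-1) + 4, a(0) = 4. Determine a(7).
Computing step by step:
a(0) = 4
a(1) = 3 × 4 + 4 = 16
a(2) = 3 × 16 + 4 = 52
a(3) = 3 × 52 + 4 = 160
a(4) = 3 × 160 + 4 = 484
a(5) = 3 × 484 + 4 = 1456
a(6) = 3 × 1456 + 4 = 4372
a(7) = 3 × 4372 + 4 = 13120

13120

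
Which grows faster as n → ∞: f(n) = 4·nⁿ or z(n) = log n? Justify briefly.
Comparing growth rates:
Growth-rate hierarchy: log n ≺ any polynomial ≺ any exponential cⁿ (c>1) ≺ n! ≺ nⁿ.
super-exponential nⁿ dominates logarithmic asymptotically.

f(n) grows faster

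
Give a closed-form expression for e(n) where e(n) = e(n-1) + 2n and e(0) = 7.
Recurrence: e(n) = e(n-1) + 2n, initial: e(0) = 7.
Telescoping: e(n) = e(0) + 2·Σᵢ₌₁ⁿ i = 7 + 2·n(n+1)/2.

e(n) = 2·n(n+1)/2 + 7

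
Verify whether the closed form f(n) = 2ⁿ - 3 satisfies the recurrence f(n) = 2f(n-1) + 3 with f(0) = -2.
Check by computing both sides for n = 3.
From the recurrence with f(0) = -2:
  f(0) = -2, f(1) = -1, f(2) = 1, f(3) = 5
  so the recurrence gives f(3) = 5.
From the proposed closed form f(n) = 2ⁿ - 3:
  f(3) = 5.
Both sides give 5 at n = 3, and the initial condition(s) match, so the closed form is consistent.

Yes, the closed form is correct.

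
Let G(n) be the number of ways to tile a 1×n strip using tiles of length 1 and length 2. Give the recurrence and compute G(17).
Condition on the last tile: it has length 1 (leaving a 1×(n-1) strip) or length 2 (leaving a 1×(n-2) strip), so G(n) = G(n-1) + G(n-2) (order-2 linear recurrence).
For 0 ≤ i < 2 only unit tiles fit, so G(i) = 1.
Iterating the recurrence: G(2) = 2, G(3) = 3, G(4) = 5, G(5) = 8, G(6) = 13, G(7) = 21, G(8) = 34, G(9) = 55, G(10) = 89, G(11) = 144, G(12) = 233, G(13) = 377, G(14) = 610, G(15) = 987, G(16) = 1597, G(17) = 2584.

G(n) = G(n-1) + G(n-2), with G(i) = 1 for 0 ≤ i < 2; G(17) = 2584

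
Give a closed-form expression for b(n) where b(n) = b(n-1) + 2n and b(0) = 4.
Recurrence: b(n) = b(n-1) + 2n, initial: b(0) = 4.
Telescoping: b(n) = b(0) + 2·Σᵢ₌₁ⁿ i = 4 + 2·n(n+1)/2.

b(n) = 2·n(n+1)/2 + 4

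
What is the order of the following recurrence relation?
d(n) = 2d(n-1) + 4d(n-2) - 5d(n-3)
The order is the largest lag k for which d(n-k) appears. Here the deepest term is d(n-3), so the order is 3.

Order 3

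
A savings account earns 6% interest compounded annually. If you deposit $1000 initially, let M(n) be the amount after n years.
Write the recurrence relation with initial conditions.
Each year the balance grows by 6%, i.e. is multiplied by 1 + 6/100 = 1.06, so M(n) = 1.06 × M(n-1). The initial deposit gives M(0) = 1000.
Unrolling gives the closed form M(n) = 1000 × (1.06)ⁿ.

M(n) = 1.06 × M(n-1), M(0) = 1000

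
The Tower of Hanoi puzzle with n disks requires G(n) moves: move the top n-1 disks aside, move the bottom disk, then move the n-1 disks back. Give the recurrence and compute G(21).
Moving n disks = move the top n-1 disks aside (G(n-1) moves) + move the largest disk (1 move) + move the n-1 disks back on top (G(n-1) moves), so G(n) = 2G(n-1) + 1, with G(1) = 1 (a single disk takes one move).
First terms: 1, 3, 7, 15, 31, 63, … — each is one less than a power of 2. Indeed G(n) + 1 = 2(G(n-1) + 1) with G(1) + 1 = 2, so G(n) + 1 = 2ⁿ and G(n) = 2ⁿ - 1.
Hence G(21) = 2^21 - 1 = 2097152 - 1 = 2097151.

G(n) = 2G(n-1) + 1, G(1) = 1; G(21) = 2097151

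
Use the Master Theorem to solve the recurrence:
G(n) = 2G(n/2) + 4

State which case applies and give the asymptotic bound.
Master Theorem template: G(n) = a·G(n/b) + f(n).
Here: a=2, b=2, f(n)=4
Compute log_b(a) = log_2(2) = 1.
f(n) = 4 = O(n^(1-ε)) with ε = 1. Case 1: G(n) = Θ(n^log_b(a)) = Θ(n).

Case 1: G(n) = Θ(n)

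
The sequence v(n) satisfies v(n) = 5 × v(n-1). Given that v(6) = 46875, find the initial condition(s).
In general v(n) = 5ⁿ · v(0). At n = 6: v(0) = v(6) / 5^6 = 46875 / 15625 = 3.

v(0) = 3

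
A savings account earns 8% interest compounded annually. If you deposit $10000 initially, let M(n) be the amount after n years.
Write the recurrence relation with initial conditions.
Each year the balance grows by 8%, i.e. is multiplied by 1 + 8/100 = 1.08, so M(n) = 1.08 × M(n-1). The initial deposit gives M(0) = 10000.
Unrolling gives the closed form M(n) = 10000 × (1.08)ⁿ.

M(n) = 1.08 × M(n-1), M(0) = 10000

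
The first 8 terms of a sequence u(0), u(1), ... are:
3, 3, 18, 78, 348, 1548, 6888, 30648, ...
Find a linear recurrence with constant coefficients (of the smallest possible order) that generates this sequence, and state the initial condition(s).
Look for the lowest-order linear relation among consecutive terms.
Observation: u(n) - 4·u(n-1) - (2)·u(n-2) = 0 holds for the shown terms, and no order-1 relation u(n) = α·u(n-1) + β fits.
Check at n=3: 4·18 + (2)·3 = 78. ✓

u(n) = 4u(n-1) + 2u(n-2), u(0) = 3, u(1) = 3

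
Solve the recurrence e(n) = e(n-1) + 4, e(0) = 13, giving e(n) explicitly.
Recurrence: e(n) = e(n-1) + 4, initial: e(0) = 13.
Each step adds 4, so e(n) = e(0) + 4n = 4n + 13.

e(n) = 4n + 13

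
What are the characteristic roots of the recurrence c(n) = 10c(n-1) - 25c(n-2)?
Substitute c(n) = rⁿ and divide through by rⁿ⁻²: r² - 10r + 25 = 0
Factor: (r - 5)² = 0, so r = 5 (double root).
General solution: c(n) = (A + Bn)·5ⁿ

Characteristic: r² - 10r + 25 = 0, Roots: r = 5 (double root)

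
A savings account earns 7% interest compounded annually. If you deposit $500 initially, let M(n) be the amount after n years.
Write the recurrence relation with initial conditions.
Each year the balance grows by 7%, i.e. is multiplied by 1 + 7/100 = 1.07, so M(n) = 1.07 × M(n-1). The initial deposit gives M(0) = 500.
Unrolling gives the closed form M(n) = 500 × (1.07)ⁿ.

M(n) = 1.07 × M(n-1), M(0) = 500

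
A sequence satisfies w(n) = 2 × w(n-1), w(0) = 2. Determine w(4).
Computing step by step:
w(0) = 2
w(1) = 2 × 2 = 4
w(2) = 2 × 4 = 8
w(3) = 2 × 8 = 16
w(4) = 2 × 16 = 32

32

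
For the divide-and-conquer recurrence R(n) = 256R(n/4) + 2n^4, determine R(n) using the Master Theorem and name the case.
Master Theorem template: R(n) = a·R(n/b) + f(n).
Here: a=256, b=4, f(n)=2n^4
Compute log_b(a) = log_4(256) = 4.
f(n) = 2n^4 = Θ(n^4). Case 2: R(n) = Θ(n^4 log n).

Case 2: R(n) = Θ(n^4 log n)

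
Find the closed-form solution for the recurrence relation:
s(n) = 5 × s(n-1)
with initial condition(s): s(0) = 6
Recurrence: s(n) = 5 × s(n-1), initial: s(0) = 6.
Each term is 5 times the previous, so this is geometric with ratio 5. After n steps: s(n) = s(0)·5ⁿ = 6·5ⁿ.

s(n) = 6·5ⁿ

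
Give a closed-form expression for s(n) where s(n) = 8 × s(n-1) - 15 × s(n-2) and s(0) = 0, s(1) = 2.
Recurrence: s(n) = 8 × s(n-1) - 15 × s(n-2), initial: s(0) = 0, s(1) = 2.
Characteristic equation: r² - 8r + 15 = 0, which factors as (r - 5)(r - 3) = 0, so r = 5, 3. General solution s(n) = A·5ⁿ + B·3ⁿ. From s(0) = 0: A + B = 0. From s(1) = 2: 5A + 3B = 2. Solving gives A = 1, B = -1.

s(n) = 5ⁿ - 3ⁿ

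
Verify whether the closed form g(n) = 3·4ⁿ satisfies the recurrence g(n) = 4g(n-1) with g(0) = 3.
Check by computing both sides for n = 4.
From the recurrence with g(0) = 3:
  g(0) = 3, g(1) = 12, g(2) = 48, g(3) = 192, g(4) = 768
  so the recurrence gives g(4) = 768.
From the proposed closed form g(n) = 3·4ⁿ:
  g(4) = 768.
Both sides give 768 at n = 4, and the initial condition(s) match, so the closed form is consistent.

Yes, the closed form is correct.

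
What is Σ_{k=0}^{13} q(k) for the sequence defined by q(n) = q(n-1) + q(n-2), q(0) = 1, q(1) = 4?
Computing the sequence terms: 1, 4, 5, 9, 14, 23, 37, 60, 97, 157, 254, 411, 665, 1076
Adding these values together:

2813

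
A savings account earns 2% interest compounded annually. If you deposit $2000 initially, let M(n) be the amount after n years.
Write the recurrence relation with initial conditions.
Each year the balance grows by 2%, i.e. is multiplied by 1 + 2/100 = 1.02, so M(n) = 1.02 × M(n-1). The initial deposit gives M(0) = 2000.
Unrolling gives the closed form M(n) = 2000 × (1.02)ⁿ.

M(n) = 1.02 × M(n-1), M(0) = 2000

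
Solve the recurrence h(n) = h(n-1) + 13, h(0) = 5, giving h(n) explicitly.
Recurrence: h(n) = h(n-1) + 13, initial: h(0) = 5.
Each step adds 13, so h(n) = h(0) + 13n = 13n + 5.

h(n) = 13n + 5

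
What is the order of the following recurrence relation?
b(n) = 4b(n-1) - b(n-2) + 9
The order is the largest lag k for which b(n-k) appears. Here the deepest term is b(n-2) (the 9 term is non-homogeneous and does not affect the order), so the order is 2.

Order 2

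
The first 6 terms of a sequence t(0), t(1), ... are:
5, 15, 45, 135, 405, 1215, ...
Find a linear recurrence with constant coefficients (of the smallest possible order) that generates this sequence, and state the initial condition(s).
Look for the lowest-order linear relation among consecutive terms.
Observation: each term is 3× the previous.
Check at n=2: 3·15 = 45. ✓

t(n) = 3 × t(n-1), t(0) = 5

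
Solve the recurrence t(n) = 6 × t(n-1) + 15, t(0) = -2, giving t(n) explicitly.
Recurrence: t(n) = 6 × t(n-1) + 15, initial: t(0) = -2.
Try t(n) = A·6ⁿ + C. Substituting: A·6ⁿ + C = 6(A·6ⁿ⁻¹ + C) + 15 = A·6ⁿ + 6C + 15, so C = 6C + 15, giving C = -3. Then t(0) = A - 3 = -2 gives A = 1.

t(n) = 6ⁿ - 3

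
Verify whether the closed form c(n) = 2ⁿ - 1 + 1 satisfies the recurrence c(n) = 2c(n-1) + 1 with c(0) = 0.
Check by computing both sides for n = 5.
From the recurrence with c(0) = 0:
  c(0) = 0, c(1) = 1, c(2) = 3, c(3) = 7, c(4) = 15, c(5) = 31
  so the recurrence gives c(5) = 31.
From the proposed closed form c(n) = 2ⁿ - 1 + 1:
  c(5) = 32.
The recurrence gives 31 but the closed form gives 32, so the closed form does not satisfy the recurrence.

No, the closed form is incorrect.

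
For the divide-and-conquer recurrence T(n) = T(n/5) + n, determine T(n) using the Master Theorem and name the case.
Master Theorem template: T(n) = a·T(n/b) + f(n).
Here: a=1, b=5, f(n)=n
Compute log_b(a) = log_5(1) = 0.
f(n) = n = Ω(n^(0+ε)) with ε = 1, and the regularity condition holds (a·f(n/b) = (a/b^1)·f(n) with a/b^1 = 5^-1 < 1). Case 3: T(n) = Θ(f(n)) = Θ(n).

Case 3: T(n) = Θ(n)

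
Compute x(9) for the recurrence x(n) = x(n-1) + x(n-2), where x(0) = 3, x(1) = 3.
Computing the sequence terms:
3, 3, 6, 9, 15, 24, 39, 63, 102, 165

165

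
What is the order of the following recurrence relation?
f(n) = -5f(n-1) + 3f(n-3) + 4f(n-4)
The order is the largest lag k for which f(n-k) appears. Here the deepest term is f(n-4), so the order is 4.

Order 4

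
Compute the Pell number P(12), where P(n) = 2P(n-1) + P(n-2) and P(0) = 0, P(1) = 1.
Computing the sequence terms:
0, 1, 2, 5, 12, 29, 70, 169, 408, 985, 2378, 5741, 13860

13860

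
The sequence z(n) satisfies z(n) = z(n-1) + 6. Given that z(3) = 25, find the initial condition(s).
z(3) = z(0) + 3·6, so z(0) = 25 - 18 = 7.

z(0) = 7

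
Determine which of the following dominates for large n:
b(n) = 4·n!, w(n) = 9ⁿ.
Comparing growth rates:
Growth-rate hierarchy: log n ≺ any polynomial ≺ any exponential cⁿ (c>1) ≺ n! ≺ nⁿ.
factorial dominates exponential base 9 asymptotically.

b(n) grows faster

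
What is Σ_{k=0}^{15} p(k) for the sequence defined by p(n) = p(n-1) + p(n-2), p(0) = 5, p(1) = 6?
Computing the sequence terms: 5, 6, 11, 17, 28, 45, 73, 118, 191, 309, 500, 809, 1309, 2118, 3427, 5545
Adding these values together:

14511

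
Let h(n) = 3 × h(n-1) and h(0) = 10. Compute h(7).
Computing step by step:
h(0) = 10
h(1) = 3 × 10 = 30
h(2) = 3 × 30 = 90
h(3) = 3 × 90 = 270
h(4) = 3 × 270 = 810
h(5) = 3 × 810 = 2430
h(6) = 3 × 2430 = 7290
h(7) = 3 × 7290 = 21870

21870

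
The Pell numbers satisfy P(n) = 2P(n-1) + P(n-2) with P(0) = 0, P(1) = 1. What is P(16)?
Computing the sequence terms:
0, 1, 2, 5, 12, 29, 70, 169, 408, 985, 2378, 5741, 13860, 33461, 80782, 195025, 470832

470832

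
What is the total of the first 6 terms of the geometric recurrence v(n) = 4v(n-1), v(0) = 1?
Computing the sequence terms: 1, 4, 16, 64, 256, 1024
Adding these values together:

1365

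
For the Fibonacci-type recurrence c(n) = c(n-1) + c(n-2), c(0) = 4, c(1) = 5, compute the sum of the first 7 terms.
Computing the sequence terms: 4, 5, 9, 14, 23, 37, 60
Adding these values together:

152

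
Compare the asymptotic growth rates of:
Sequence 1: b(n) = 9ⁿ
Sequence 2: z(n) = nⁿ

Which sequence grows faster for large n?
Comparing growth rates:
Growth-rate hierarchy: log n ≺ any polynomial ≺ any exponential cⁿ (c>1) ≺ n! ≺ nⁿ.
super-exponential nⁿ dominates exponential base 9 asymptotically.

z(n) grows faster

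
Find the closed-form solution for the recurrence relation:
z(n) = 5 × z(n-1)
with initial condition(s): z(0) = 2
Recurrence: z(n) = 5 × z(n-1), initial: z(0) = 2.
Each term is 5 times the previous, so this is geometric with ratio 5. After n steps: z(n) = z(0)·5ⁿ = 2·5ⁿ.

z(n) = 2·5ⁿ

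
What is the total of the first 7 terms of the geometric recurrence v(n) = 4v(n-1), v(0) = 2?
Computing the sequence terms: 2, 8, 32, 128, 512, 2048, 8192
Adding these values together:

10922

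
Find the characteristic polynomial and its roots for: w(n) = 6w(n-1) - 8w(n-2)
Substitute w(n) = rⁿ and divide through by rⁿ⁻²: r² - 6r + 8 = 0
Factor: (r - 4)(r - 2) = 0, so r = 4, 2.
General solution: w(n) = A·4ⁿ + B·2ⁿ

Characteristic: r² - 6r + 8 = 0, Roots: r = 4, 2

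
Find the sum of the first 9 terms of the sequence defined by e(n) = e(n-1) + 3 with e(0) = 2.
Computing the sequence terms: 2, 5, 8, 11, 14, 17, 20, 23, 26
Adding these values together:

126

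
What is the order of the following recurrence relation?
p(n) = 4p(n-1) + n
The order is the largest lag k for which p(n-k) appears. Here the deepest term is p(n-1) (the n term is non-homogeneous and does not affect the order), so the order is 1.

Order 1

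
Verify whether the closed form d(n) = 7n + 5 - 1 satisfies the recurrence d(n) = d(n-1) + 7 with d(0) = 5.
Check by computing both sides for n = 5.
From the recurrence with d(0) = 5:
  d(0) = 5, d(1) = 12, d(2) = 19, d(3) = 26, d(4) = 33, d(5) = 40
  so the recurrence gives d(5) = 40.
From the proposed closed form d(n) = 7n + 5 - 1:
  d(5) = 39.
The recurrence gives 40 but the closed form gives 39, so the closed form does not satisfy the recurrence.

No, the closed form is incorrect.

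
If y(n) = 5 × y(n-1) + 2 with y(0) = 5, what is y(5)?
Computing step by step:
y(0) = 5
y(1) = 5 × 5 + 2 = 27
y(2) = 5 × 27 + 2 = 137
y(3) = 5 × 137 + 2 = 687
y(4) = 5 × 687 + 2 = 3437
y(5) = 5 × 3437 + 2 = 17187

17187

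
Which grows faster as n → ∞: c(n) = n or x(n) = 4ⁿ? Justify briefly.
Comparing growth rates:
Growth-rate hierarchy: log n ≺ any polynomial ≺ any exponential cⁿ (c>1) ≺ n! ≺ nⁿ.
exponential base 4 dominates polynomial degree 1 asymptotically.

x(n) grows faster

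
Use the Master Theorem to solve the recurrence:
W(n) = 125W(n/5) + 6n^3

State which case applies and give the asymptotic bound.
Master Theorem template: W(n) = a·W(n/b) + f(n).
Here: a=125, b=5, f(n)=6n^3
Compute log_b(a) = log_5(125) = 3.
f(n) = 6n^3 = Θ(n^3). Case 2: W(n) = Θ(n^3 log n).

Case 2: W(n) = Θ(n^3 log n)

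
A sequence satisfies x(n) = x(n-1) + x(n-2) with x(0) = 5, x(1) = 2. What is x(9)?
Computing the sequence terms:
5, 2, 7, 9, 16, 25, 41, 66, 107, 173

173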